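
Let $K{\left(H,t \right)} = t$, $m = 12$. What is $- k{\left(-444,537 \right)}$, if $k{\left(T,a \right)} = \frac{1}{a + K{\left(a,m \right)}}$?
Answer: $- \frac{1}{549} \approx -0.0018215$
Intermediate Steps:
$k{\left(T,a \right)} = \frac{1}{12 + a}$ ($k{\left(T,a \right)} = \frac{1}{a + 12} = \frac{1}{12 + a}$)
$- k{\left(-444,537 \right)} = - \frac{1}{12 + 537} = - \frac{1}{549}$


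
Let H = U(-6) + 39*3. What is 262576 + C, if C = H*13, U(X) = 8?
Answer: 264201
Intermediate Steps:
H = 125 (H = 8 + 39*3 = 8 + 117 = 125)
C = 1625 (C = 125*13 = 1625)
262576 + C = 262576 + 1625 = 264201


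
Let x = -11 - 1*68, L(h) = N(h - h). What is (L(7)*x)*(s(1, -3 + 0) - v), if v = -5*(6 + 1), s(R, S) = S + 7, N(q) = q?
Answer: 0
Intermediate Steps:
L(h) = 0 (L(h) = h - h = 0)
s(R, S) = 7 + S
v = -35 (v = -5*7 = -35)
x = -79 (x = -11 - 68 = -79)
(L(7)*x)*(s(1, -3 + 0) - v) = (0*(-79))*((7 + (-3 + 0)) - 1*(-35)) = 0*((7 - 3) + 35) = 0*(4 + 35) = 0*39 = 0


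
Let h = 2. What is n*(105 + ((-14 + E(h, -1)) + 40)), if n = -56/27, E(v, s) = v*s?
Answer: -2408/9 ≈ -267.56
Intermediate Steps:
E(v, s) = s*v
n = -56/27 (n = -56*1/27 = -56/27 ≈ -2.0741)
n*(105 + ((-14 + E(h, -1)) + 40)) = -56*(105 + ((-14 - 1*2) + 40))/27 = -56*(105 + ((-14 - 2) + 40))/27 = -56*(105 + (-16 + 40))/27 = -56*(105 + 24)/27 = -56/27*129 = -2408/9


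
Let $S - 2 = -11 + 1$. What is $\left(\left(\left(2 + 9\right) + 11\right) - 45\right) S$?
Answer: $184$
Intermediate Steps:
$S = -8$ ($S = 2 + \left(-11 + 1\right) = 2 - 10 = -8$)
$\left(\left(\left(2 + 9\right) + 11\right) - 45\right) S = \left(\left(\left(2 + 9\right) + 11\right) - 45\right) \left(-8\right) = \left(\left(11 + 11\right) - 45\right) \left(-8\right) = \left(22 - 45\right) \left(-8\right) = \left(-23\right) \left(-8\right) = 184$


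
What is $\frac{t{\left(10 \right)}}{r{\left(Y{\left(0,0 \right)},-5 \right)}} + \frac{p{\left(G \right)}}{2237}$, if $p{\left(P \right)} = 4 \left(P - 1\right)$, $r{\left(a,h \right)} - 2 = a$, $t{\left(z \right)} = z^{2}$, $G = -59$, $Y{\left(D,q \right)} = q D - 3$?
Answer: $- \frac{223940}{2237} \approx -100.11$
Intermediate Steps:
$Y{\left(D,q \right)} = -3 + D q$ ($Y{\left(D,q \right)} = D q - 3 = -3 + D q$)
$r{\left(a,h \right)} = 2 + a$
$p{\left(P \right)} = -4 + 4 P$ ($p{\left(P \right)} = 4 \left(-1 + P\right) = -4 + 4 P$)
$\frac{t{\left(10 \right)}}{r{\left(Y{\left(0,0 \right)},-5 \right)}} + \frac{p{\left(G \right)}}{2237} = \frac{10^{2}}{2 + \left(-3 + 0 \cdot 0\right)} + \frac{-4 + 4 \left(-59\right)}{2237} = \frac{100}{2 + \left(-3 + 0\right)} + \left(-4 - 236\right) \frac{1}{2237} = \frac{100}{2 - 3} - \frac{240}{2237} = \frac{100}{-1} - \frac{240}{2237} = 100 \left(-1\right) - \frac{240}{2237} = -100 - \frac{240}{2237} = - \frac{223940}{2237}$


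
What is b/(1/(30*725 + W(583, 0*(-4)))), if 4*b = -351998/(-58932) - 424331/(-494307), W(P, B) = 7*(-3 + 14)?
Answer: 241311733032617/6473444472 ≈ 37277.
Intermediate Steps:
W(P, B) = 77 (W(P, B) = 7*11 = 77)
b = 11055652771/6473444472 (b = (-351998/(-58932) - 424331/(-494307))/4 = (-351998*(-1/58932) - 424331*(-1/494307))/4 = (175999/29466 + 424331/494307)/4 = (1/4)*(11055652771/1618361118) = 11055652771/6473444472 ≈ 1.7078)
b/(1/(30*725 + W(583, 0*(-4)))) = 11055652771/(6473444472*(1/(30*725 + 77))) = 11055652771/(6473444472*(1/(21750 + 77))) = 11055652771/(6473444472*(1/21827)) = (11055652771/6473444472)*21827 = 241311733032617/6473444472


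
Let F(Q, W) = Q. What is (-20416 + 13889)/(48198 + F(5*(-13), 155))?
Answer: -6527/48133 ≈ -0.13560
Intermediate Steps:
(-20416 + 13889)/(48198 + F(5*(-13), 155)) = (-20416 + 13889)/(48198 + 5*(-13)) = -6527/(48198 - 65) = -6527/48133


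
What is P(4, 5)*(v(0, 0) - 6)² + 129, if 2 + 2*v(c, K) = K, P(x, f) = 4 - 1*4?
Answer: 129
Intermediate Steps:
P(x, f) = 0 (P(x, f) = 4 - 4 = 0)
v(c, K) = -1 + K/2
P(4, 5)*(v(0, 0) - 6)² + 129 = 0*((-1 + (½)*0) - 6)² + 129 = 0*((-1 + 0) - 6)² + 129 = 0*(-1 - 6)² + 129 = 0*(-7)² + 129 = 0*49 + 129 = 0 + 129 = 129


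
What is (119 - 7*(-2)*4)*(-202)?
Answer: -35350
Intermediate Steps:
(119 - 7*(-2)*4)*(-202) = (119 + 14*4)*(-202) = (119 + 56)*(-202) = 175*(-202) = -35350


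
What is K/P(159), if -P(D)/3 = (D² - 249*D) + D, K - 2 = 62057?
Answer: 62059/42453 ≈ 1.4618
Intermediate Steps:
K = 62059 (K = 2 + 62057 = 62059)
P(D) = -3*D² + 744*D (P(D) = -3*((D² - 249*D) + D) = -3*(D² - 248*D) = -3*D² + 744*D)
K/P(159) = 62059/((3*159*(248 - 1*159))) = 62059/((3*159*(248 - 159))) = 62059/((3*159*89)) = 62059/42453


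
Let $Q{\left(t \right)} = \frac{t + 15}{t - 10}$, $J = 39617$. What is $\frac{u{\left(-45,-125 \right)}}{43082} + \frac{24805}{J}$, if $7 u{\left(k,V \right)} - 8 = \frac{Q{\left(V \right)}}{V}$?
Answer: $\frac{1803421546334}{2880190564875} \approx 0.62615$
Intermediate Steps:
$Q{\left(t \right)} = \frac{15 + t}{-10 + t}$
$u{\left(k,V \right)} = \frac{8}{7} + \frac{15 + V}{7 V \left(-10 + V\right)}$ ($u{\left(k,V \right)} = \frac{8}{7} + \frac{\frac{15 + V}{-10 + V} \frac{1}{V}}{7} = \frac{8}{7} + \frac{\frac{1}{V} \frac{1}{-10 + V} \left(15 + V\right)}{7} = \frac{8}{7} + \frac{15 + V}{7 V \left(-10 + V\right)}$)
$\frac{u{\left(-45,-125 \right)}}{43082} + \frac{24805}{J} = \frac{\frac{1}{7} \frac{1}{-125} \frac{1}{-10 - 125} \left(15 - 125 + 8 \left(-125\right) \left(-10 - 125\right)\right)}{43082} + \frac{24805}{39617} = \frac{1}{7} \left(- \frac{1}{125}\right) \frac{1}{-135} \left(15 - 125 + 8 \left(-125\right) \left(-135\right)\right) \frac{1}{43082} + 24805 \cdot \frac{1}{39617} = \frac{1}{7} \left(- \frac{1}{125}\right) \left(- \frac{1}{135}\right) \left(15 - 125 + 135000\right) \frac{1}{43082} + \frac{24805}{39617} = \frac{1}{7} \left(- \frac{1}{125}\right) \left(- \frac{1}{135}\right) 134890 \cdot \frac{1}{43082} + \frac{24805}{39617} = \frac{3854}{3375} \cdot \frac{1}{43082} + \frac{24805}{39617} = \frac{1927}{72700875} + \frac{24805}{39617} = \frac{1803421546334}{2880190564875}$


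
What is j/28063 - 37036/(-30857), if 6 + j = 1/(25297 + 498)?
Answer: 26805032301027/22336922067845 ≈ 1.2000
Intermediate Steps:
j = -154769/25795 (j = -6 + 1/(25297 + 498) = -6 + 1/25795 = -154769/25795 ≈ -6.0000)
j/28063 - 37036/(-30857) = -154769/25795/28063 - 37036/(-30857) = -154769/25795*1/28063 - 37036*(-1/30857) = -154769/723885085 + 37036/30857 = 26805032301027/22336922067845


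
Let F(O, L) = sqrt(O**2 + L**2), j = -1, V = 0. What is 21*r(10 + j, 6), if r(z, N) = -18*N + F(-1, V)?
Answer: -2247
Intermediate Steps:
F(O, L) = sqrt(L**2 + O**2)
r(z, N) = 1 - 18*N (r(z, N) = -18*N + sqrt(0**2 + (-1)**2) = -18*N + sqrt(0 + 1) = -18*N + sqrt(1) = -18*N + 1 = 1 - 18*N)
21*r(10 + j, 6) = 21*(1 - 18*6) = 21*(1 - 108) = 21*(-107) = -2247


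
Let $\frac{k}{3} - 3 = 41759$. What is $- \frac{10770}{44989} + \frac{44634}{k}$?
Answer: $\frac{15683543}{134202187} \approx 0.11687$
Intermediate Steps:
$k = 125286$ ($k = 9 + 3 \cdot 41759 = 9 + 125277 = 125286$)
$- \frac{10770}{44989} + \frac{44634}{k} = - \frac{10770}{44989} + \frac{44634}{125286} = \left(-10770\right) \frac{1}{44989} + 44634 \cdot \frac{1}{125286} = - \frac{10770}{44989} + \frac{7439}{20881} = \frac{15683543}{134202187}$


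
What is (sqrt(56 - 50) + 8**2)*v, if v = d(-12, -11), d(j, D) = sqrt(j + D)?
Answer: I*sqrt(23)*(64 + sqrt(6)) ≈ 318.68*I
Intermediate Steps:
d(j, D) = sqrt(D + j)
v = I*sqrt(23) (v = sqrt(-11 - 12) = sqrt(-23) = I*sqrt(23) ≈ 4.7958*I)
(sqrt(56 - 50) + 8**2)*v = (sqrt(56 - 50) + 8**2)*(I*sqrt(23)) = (sqrt(6) + 64)*(I*sqrt(23)) = (64 + sqrt(6))*(I*sqrt(23)) = I*sqrt(23)*(64 + sqrt(6))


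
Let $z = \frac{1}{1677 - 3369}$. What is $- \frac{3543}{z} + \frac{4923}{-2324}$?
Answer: $\frac{13931808021}{2324} \approx 5.9948 \cdot 10^{6}$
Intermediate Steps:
$z = - \frac{1}{1692}$ ($z = \frac{1}{-1692} = - \frac{1}{1692} \approx -0.00059102$)
$- \frac{3543}{z} + \frac{4923}{-2324} = - \frac{3543}{- \frac{1}{1692}} + \frac{4923}{-2324} = \left(-3543\right) \left(-1692\right) + 4923 \left(- \frac{1}{2324}\right) = 5994756 - \frac{4923}{2324} = \frac{13931808021}{2324}$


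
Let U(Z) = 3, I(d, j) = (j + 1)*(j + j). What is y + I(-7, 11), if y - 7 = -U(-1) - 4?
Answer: 264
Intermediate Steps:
I(d, j) = 2*j*(1 + j) (I(d, j) = (1 + j)*(2*j) = 2*j*(1 + j))
y = 0 (y = 7 + (-1*3 - 4) = 7 + (-3 - 4) = 7 - 7 = 0)
y + I(-7, 11) = 0 + 2*11*(1 + 11) = 0 + 2*11*12 = 0 + 264 = 264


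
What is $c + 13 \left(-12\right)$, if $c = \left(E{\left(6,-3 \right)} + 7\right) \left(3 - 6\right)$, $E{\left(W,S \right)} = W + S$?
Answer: $-186$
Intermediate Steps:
$E{\left(W,S \right)} = S + W$
$c = -30$ ($c = \left(\left(-3 + 6\right) + 7\right) \left(3 - 6\right) = \left(3 + 7\right) \left(-3\right) = 10 \left(-3\right) = -30$)
$c + 13 \left(-12\right) = -30 + 13 \left(-12\right) = -30 - 156 = -186$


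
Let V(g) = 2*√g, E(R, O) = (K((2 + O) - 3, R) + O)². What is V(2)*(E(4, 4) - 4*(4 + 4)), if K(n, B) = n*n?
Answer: 274*√2 ≈ 387.49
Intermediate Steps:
K(n, B) = n²
E(R, O) = (O + (-1 + O)²)² (E(R, O) = (((2 + O) - 3)² + O)² = ((-1 + O)² + O)² = (O + (-1 + O)²)²)
V(2)*(E(4, 4) - 4*(4 + 4)) = (2*√2)*((4 + (-1 + 4)²)² - 4*(4 + 4)) = (2*√2)*((4 + 3²)² - 4*8) = (2*√2)*((4 + 9)² - 32) = (2*√2)*(13² - 32) = (2*√2)*(169 - 32) = (2*√2)*137 = 274*√2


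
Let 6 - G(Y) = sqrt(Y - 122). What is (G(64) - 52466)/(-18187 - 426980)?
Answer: 52460/445167 + I*sqrt(58)/445167 ≈ 0.11784 + 1.7108e-5*I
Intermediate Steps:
G(Y) = 6 - sqrt(-122 + Y) (G(Y) = 6 - sqrt(Y - 122) = 6 - sqrt(-122 + Y))
(G(64) - 52466)/(-18187 - 426980) = ((6 - sqrt(-122 + 64)) - 52466)/(-18187 - 426980) = ((6 - sqrt(-58)) - 52466)/(-445167) = ((6 - I*sqrt(58)) - 52466)*(-1/445167) = (-52460 - I*sqrt(58))*(-1/445167) = 52460/445167 + I*sqrt(58)/445167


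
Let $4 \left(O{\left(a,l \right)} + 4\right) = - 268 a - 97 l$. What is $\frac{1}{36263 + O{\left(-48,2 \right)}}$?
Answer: $\frac{2}{78853} \approx 2.5364 \cdot 10^{-5}$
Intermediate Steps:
$O{\left(a,l \right)} = -4 - 67 a - \frac{97 l}{4}$ ($O{\left(a,l \right)} = -4 + \frac{- 268 a - 97 l}{4} = -4 - \left(67 a + \frac{97 l}{4}\right) = -4 - 67 a - \frac{97 l}{4}$)
$\frac{1}{36263 + O{\left(-48,2 \right)}} = \frac{1}{36263 - - \frac{6327}{2}} = \frac{1}{36263 + \frac{6327}{2}} = \frac{1}{\frac{78853}{2}} = \frac{2}{78853}$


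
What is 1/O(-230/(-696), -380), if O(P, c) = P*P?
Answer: 121104/13225 ≈ 9.1572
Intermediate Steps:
O(P, c) = P²
1/O(-230/(-696), -380) = 1/((-230/(-696))²) = 1/((-230*(-1/696))²) = 1/((115/348)²) = 1/(13225/121104) = 121104/13225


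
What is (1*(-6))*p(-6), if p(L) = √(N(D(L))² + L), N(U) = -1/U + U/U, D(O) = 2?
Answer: -3*I*√23 ≈ -14.387*I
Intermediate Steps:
N(U) = 1 - 1/U (N(U) = -1/U + 1 = 1 - 1/U)
p(L) = √(¼ + L) (p(L) = √(((-1 + 2)/2)² + L) = √(((½)*1)² + L) = √((½)² + L) = √(¼ + L))
(1*(-6))*p(-6) = (1*(-6))*(√(1 + 4*(-6))/2) = -3*√(1 - 24) = -3*√(-23) = -3*I*√23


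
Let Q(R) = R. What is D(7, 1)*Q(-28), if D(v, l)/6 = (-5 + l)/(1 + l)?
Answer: 336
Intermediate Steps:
D(v, l) = 6*(-5 + l)/(1 + l) (D(v, l) = 6*((-5 + l)/(1 + l)) = 6*(-5 + l)/(1 + l))
D(7, 1)*Q(-28) = (6*(-5 + 1)/(1 + 1))*(-28) = (6*(-4)/2)*(-28) = (6*(1/2)*(-4))*(-28) = -12*(-28) = 336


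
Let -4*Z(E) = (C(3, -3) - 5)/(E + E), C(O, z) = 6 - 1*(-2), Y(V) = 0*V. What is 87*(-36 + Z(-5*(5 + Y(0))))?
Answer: -626139/200 ≈ -3130.7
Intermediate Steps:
Y(V) = 0
C(O, z) = 8 (C(O, z) = 6 + 2 = 8)
Z(E) = -3/(8*E) (Z(E) = -(8 - 5)/(4*(E + E)) = -3/(4*(2*E)) = -3*1/(2*E)/4 = -3/(8*E))
87*(-36 + Z(-5*(5 + Y(0)))) = 87*(-36 - 3*(-1/(5*(5 + 0)))/8) = 87*(-36 - 3/(8*((-5*5)))) = 87*(-36 - 3/8/(-25)) = 87*(-36 - 3/8*(-1/25)) = 87*(-36 + 3/200) = 87*(-7197/200) = -626139/200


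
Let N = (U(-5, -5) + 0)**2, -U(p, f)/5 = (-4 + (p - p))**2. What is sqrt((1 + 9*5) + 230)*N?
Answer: 12800*sqrt(69) ≈ 1.0632e+5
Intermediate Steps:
U(p, f) = -80 (U(p, f) = -5*(-4 + (p - p))**2 = -5*(-4 + 0)**2 = -5*(-4)**2 = -5*16 = -80)
N = 6400 (N = (-80 + 0)**2 = (-80)**2 = 6400)
sqrt((1 + 9*5) + 230)*N = sqrt((1 + 9*5) + 230)*6400 = sqrt((1 + 45) + 230)*6400 = sqrt(46 + 230)*6400 = sqrt(276)*6400 = (2*sqrt(69))*6400 = 12800*sqrt(69)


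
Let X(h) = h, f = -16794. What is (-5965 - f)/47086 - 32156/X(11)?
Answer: -116459869/39842 ≈ -2923.0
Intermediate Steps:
(-5965 - f)/47086 - 32156/X(11) = (-5965 - 1*(-16794))/47086 - 32156/11 = (-5965 + 16794)*(1/47086) - 32156*1/11 = 10829*(1/47086) - 32156/11 = 833/3622 - 32156/11 = -116459869/39842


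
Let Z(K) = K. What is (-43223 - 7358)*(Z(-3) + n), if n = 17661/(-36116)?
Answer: 6373661229/36116 ≈ 1.7648e+5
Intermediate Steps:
n = -17661/36116 (n = 17661*(-1/36116) = -17661/36116 ≈ -0.48901)
(-43223 - 7358)*(Z(-3) + n) = (-43223 - 7358)*(-3 - 17661/36116) = -50581*(-126009/36116) = 6373661229/36116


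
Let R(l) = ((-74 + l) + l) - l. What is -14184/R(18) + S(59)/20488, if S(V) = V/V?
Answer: 36325231/143416 ≈ 253.29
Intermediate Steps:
R(l) = -74 + l (R(l) = (-74 + 2*l) - l = -74 + l)
S(V) = 1
-14184/R(18) + S(59)/20488 = -14184/(-74 + 18) + 1/20488 = -14184/(-56) + 1*(1/20488) = -14184*(-1/56) + 1/20488 = 1773/7 + 1/20488 = 36325231/143416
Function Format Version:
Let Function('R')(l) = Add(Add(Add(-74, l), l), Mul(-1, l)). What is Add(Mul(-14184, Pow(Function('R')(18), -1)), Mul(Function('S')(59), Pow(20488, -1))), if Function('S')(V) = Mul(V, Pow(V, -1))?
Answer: Rational(36325231, 143416) ≈ 253.29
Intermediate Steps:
Function('R')(l) = Add(-74, l) (Function('R')(l) = Add(Add(-74, Mul(2, l)), Mul(-1, l)) = Add(-74, l))
Function('S')(V) = 1
Add(Mul(-14184, Pow(Function('R')(18), -1)), Mul(Function('S')(59), Pow(20488, -1))) = Add(Mul(-14184, Pow(Add(-74, 18), -1)), Mul(1, Pow(20488, -1))) = Add(Mul(-14184, Pow(-56, -1)), Mul(1, Rational(1, 20488))) = Add(Mul(-14184, Rational(-1, 56)), Rational(1, 20488)) = Add(Rational(1773, 7), Rational(1, 20488)) = Rational(36325231, 143416)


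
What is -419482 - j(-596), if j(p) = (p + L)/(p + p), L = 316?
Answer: -62502853/149 ≈ -4.1948e+5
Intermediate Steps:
j(p) = (316 + p)/(2*p) (j(p) = (p + 316)/(p + p) = (316 + p)/((2*p)) = (316 + p)*(1/(2*p)) = (316 + p)/(2*p))
-419482 - j(-596) = -419482 - (316 - 596)/(2*(-596)) = -419482 - (-1)*(-280)/(2*596) = -419482 - 1*35/149 = -419482 - 35/149 = -62502853/149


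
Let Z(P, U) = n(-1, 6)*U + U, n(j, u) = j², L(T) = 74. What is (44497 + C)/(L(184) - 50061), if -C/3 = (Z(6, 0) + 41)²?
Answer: -39454/49987 ≈ -0.78929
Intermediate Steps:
Z(P, U) = 2*U (Z(P, U) = (-1)²*U + U = 1*U + U = U + U = 2*U)
C = -5043 (C = -3*(2*0 + 41)² = -3*(0 + 41)² = -3*41² = -3*1681 = -5043)
(44497 + C)/(L(184) - 50061) = (44497 - 5043)/(74 - 50061) = 39454/(-49987) = 39454*(-1/49987) = -39454/49987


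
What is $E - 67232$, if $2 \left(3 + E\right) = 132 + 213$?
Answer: $- \frac{134125}{2} \approx -67063.0$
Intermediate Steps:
$E = \frac{339}{2}$ ($E = -3 + \frac{132 + 213}{2} = -3 + \frac{1}{2} \cdot 345 = -3 + \frac{345}{2} = \frac{339}{2} \approx 169.5$)
$E - 67232 = \frac{339}{2} - 67232 = - \frac{134125}{2}$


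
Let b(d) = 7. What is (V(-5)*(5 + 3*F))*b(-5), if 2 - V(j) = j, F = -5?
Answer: -490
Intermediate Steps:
V(j) = 2 - j
(V(-5)*(5 + 3*F))*b(-5) = ((2 - 1*(-5))*(5 + 3*(-5)))*7 = ((2 + 5)*(5 - 15))*7 = (7*(-10))*7 = -70*7 = -490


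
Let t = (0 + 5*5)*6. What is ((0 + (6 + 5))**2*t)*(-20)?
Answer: -363000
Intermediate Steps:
t = 150 (t = (0 + 25)*6 = 25*6 = 150)
((0 + (6 + 5))**2*t)*(-20) = ((0 + (6 + 5))**2*150)*(-20) = ((0 + 11)**2*150)*(-20) = (11**2*150)*(-20) = (121*150)*(-20) = 18150*(-20) = -363000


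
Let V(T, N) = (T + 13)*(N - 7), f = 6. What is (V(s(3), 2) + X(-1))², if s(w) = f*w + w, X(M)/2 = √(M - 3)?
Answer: 28884 - 1360*I ≈ 28884.0 - 1360.0*I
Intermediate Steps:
X(M) = 2*√(-3 + M) (X(M) = 2*√(M - 3) = 2*√(-3 + M))
s(w) = 7*w (s(w) = 6*w + w = 7*w)
V(T, N) = (-7 + N)*(13 + T) (V(T, N) = (13 + T)*(-7 + N) = (-7 + N)*(13 + T))
(V(s(3), 2) + X(-1))² = ((-91 - 49*3 + 13*2 + 2*(7*3)) + 2*√(-3 - 1))² = ((-91 - 7*21 + 26 + 2*21) + 2*√(-4))² = ((-91 - 147 + 26 + 42) + 2*(2*I))² = (-170 + 4*I)²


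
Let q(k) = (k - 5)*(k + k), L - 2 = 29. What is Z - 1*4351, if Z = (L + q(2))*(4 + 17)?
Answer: -3952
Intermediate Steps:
L = 31 (L = 2 + 29 = 31)
q(k) = 2*k*(-5 + k) (q(k) = (-5 + k)*(2*k) = 2*k*(-5 + k))
Z = 399 (Z = (31 + 2*2*(-5 + 2))*(4 + 17) = (31 + 2*2*(-3))*21 = (31 - 12)*21 = 19*21 = 399)
Z - 1*4351 = 399 - 1*4351 = 399 - 4351 = -3952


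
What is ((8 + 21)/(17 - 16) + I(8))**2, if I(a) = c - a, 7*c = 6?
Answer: 23409/49 ≈ 477.73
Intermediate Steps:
c = 6/7 (c = (1/7)*6 = 6/7 ≈ 0.85714)
I(a) = 6/7 - a
((8 + 21)/(17 - 16) + I(8))**2 = ((8 + 21)/(17 - 16) + (6/7 - 1*8))**2 = (29/1 + (6/7 - 8))**2 = (29*1 - 50/7)**2 = (29 - 50/7)**2 = (153/7)**2 = 23409/49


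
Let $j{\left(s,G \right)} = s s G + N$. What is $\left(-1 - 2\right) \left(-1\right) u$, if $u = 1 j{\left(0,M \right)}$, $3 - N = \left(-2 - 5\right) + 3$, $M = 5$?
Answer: $21$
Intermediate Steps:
$N = 7$ ($N = 3 - \left(\left(-2 - 5\right) + 3\right) = 3 - \left(-7 + 3\right) = 3 - -4 = 3 + 4 = 7$)
$j{\left(s,G \right)} = 7 + G s^{2}$ ($j{\left(s,G \right)} = s s G + 7 = s^{2} G + 7 = G s^{2} + 7 = 7 + G s^{2}$)
$u = 7$ ($u = 1 \left(7 + 5 \cdot 0^{2}\right) = 1 \left(7 + 5 \cdot 0\right) = 1 \left(7 + 0\right) = 1 \cdot 7 = 7$)
$\left(-1 - 2\right) \left(-1\right) u = \left(-1 - 2\right) \left(-1\right) 7 = \left(-3\right) \left(-1\right) 7 = 3 \cdot 7 = 21$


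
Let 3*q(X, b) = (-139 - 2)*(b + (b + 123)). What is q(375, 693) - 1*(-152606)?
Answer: 81683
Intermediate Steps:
q(X, b) = -5781 - 94*b (q(X, b) = ((-139 - 2)*(b + (b + 123)))/3 = (-141*(b + (123 + b)))/3 = (-141*(123 + 2*b))/3 = (-17343 - 282*b)/3 = -5781 - 94*b)
q(375, 693) - 1*(-152606) = (-5781 - 94*693) - 1*(-152606) = (-5781 - 65142) + 152606 = -70923 + 152606 = 81683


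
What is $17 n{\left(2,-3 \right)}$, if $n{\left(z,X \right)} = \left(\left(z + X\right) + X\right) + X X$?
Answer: $85$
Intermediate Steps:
$n{\left(z,X \right)} = z + X^{2} + 2 X$ ($n{\left(z,X \right)} = \left(\left(X + z\right) + X\right) + X^{2} = \left(z + 2 X\right) + X^{2} = z + X^{2} + 2 X$)
$17 n{\left(2,-3 \right)} = 17 \left(2 + \left(-3\right)^{2} + 2 \left(-3\right)\right) = 17 \left(2 + 9 - 6\right) = 17 \cdot 5 = 85$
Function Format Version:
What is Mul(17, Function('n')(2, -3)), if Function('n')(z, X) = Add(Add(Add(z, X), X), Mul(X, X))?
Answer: 85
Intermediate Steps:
Function('n')(z, X) = Add(z, Pow(X, 2), Mul(2, X)) (Function('n')(z, X) = Add(Add(Add(X, z), X), Pow(X, 2)) = Add(Add(z, Mul(2, X)), Pow(X, 2)) = Add(z, Pow(X, 2), Mul(2, X)))
Mul(17, Function('n')(2, -3)) = Mul(17, Add(2, Pow(-3, 2), Mul(2, -3))) = Mul(17, Add(2, 9, -6)) = Mul(17, 5) = 85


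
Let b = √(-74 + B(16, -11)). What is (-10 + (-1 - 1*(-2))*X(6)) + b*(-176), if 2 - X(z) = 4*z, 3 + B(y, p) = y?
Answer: -32 - 176*I*√61 ≈ -32.0 - 1374.6*I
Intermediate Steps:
B(y, p) = -3 + y
X(z) = 2 - 4*z
b = I*√61 (b = √(-74 + (-3 + 16)) = √(-74 + 13) = √(-61) = I*√61 ≈ 7.8102*I)
(-10 + (-1 - 1*(-2))*X(6)) + b*(-176) = (-10 + (-1 - 1*(-2))*(2 - 4*6)) + (I*√61)*(-176) = (-10 + (-1 + 2)*(2 - 24)) - 176*I*√61 = (-10 + 1*(-22)) - 176*I*√61 = (-10 - 22) - 176*I*√61 = -32 - 176*I*√61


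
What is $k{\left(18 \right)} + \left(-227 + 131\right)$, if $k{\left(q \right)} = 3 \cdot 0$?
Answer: $-96$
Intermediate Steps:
$k{\left(q \right)} = 0$
$k{\left(18 \right)} + \left(-227 + 131\right) = 0 + \left(-227 + 131\right) = 0 - 96 = -96$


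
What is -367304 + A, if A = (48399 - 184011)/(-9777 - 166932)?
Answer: -21635262308/58903 ≈ -3.6730e+5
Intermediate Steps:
A = 45204/58903 (A = -135612/(-176709) = -135612*(-1/176709) = 45204/58903 ≈ 0.76743)
-367304 + A = -367304 + 45204/58903 = -21635262308/58903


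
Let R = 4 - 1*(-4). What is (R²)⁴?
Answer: 16777216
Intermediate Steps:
R = 8 (R = 4 + 4 = 8)
(R²)⁴ = (8²)⁴ = 64⁴ = 16777216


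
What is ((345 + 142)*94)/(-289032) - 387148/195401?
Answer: -60421613857/28238570916 ≈ -2.1397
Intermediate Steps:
((345 + 142)*94)/(-289032) - 387148/195401 = (487*94)*(-1/289032) - 387148*1/195401 = 45778*(-1/289032) - 387148/195401 = -22889/144516 - 387148/195401 = -60421613857/28238570916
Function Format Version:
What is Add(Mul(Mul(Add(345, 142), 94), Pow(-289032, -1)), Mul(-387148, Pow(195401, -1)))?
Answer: Rational(-60421613857, 28238570916) ≈ -2.1397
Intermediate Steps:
Add(Mul(Mul(Add(345, 142), 94), Pow(-289032, -1)), Mul(-387148, Pow(195401, -1))) = Add(Mul(Mul(487, 94), Rational(-1, 289032)), Mul(-387148, Rational(1, 195401))) = Add(Mul(45778, Rational(-1, 289032)), Rational(-387148, 195401)) = Add(Rational(-22889, 144516), Rational(-387148, 195401)) = Rational(-60421613857, 28238570916)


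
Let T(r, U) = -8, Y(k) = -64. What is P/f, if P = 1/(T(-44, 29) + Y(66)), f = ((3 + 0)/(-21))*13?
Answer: 7/936 ≈ 0.0074786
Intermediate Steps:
f = -13/7 (f = -1/21*3*13 = -1/7*13 = -13/7 ≈ -1.8571)
P = -1/72 (P = 1/(-8 - 64) = 1/(-72) = -1/72 ≈ -0.013889)
P/f = -1/(72*(-13/7)) = -1/72*(-7/13) = 7/936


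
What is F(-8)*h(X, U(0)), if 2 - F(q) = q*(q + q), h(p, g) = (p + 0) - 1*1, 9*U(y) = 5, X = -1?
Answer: 252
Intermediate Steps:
U(y) = 5/9 (U(y) = (⅑)*5 = 5/9)
h(p, g) = -1 + p (h(p, g) = p - 1 = -1 + p)
F(q) = 2 - 2*q² (F(q) = 2 - q*(q + q) = 2 - q*2*q = 2 - 2*q²)
F(-8)*h(X, U(0)) = (2 - 2*(-8)²)*(-1 - 1) = (2 - 2*64)*(-2) = (2 - 128)*(-2) = -126*(-2) = 252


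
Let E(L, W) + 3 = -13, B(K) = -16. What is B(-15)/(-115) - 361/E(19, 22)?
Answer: 41771/1840 ≈ 22.702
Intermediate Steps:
E(L, W) = -16 (E(L, W) = -3 - 13 = -16)
B(-15)/(-115) - 361/E(19, 22) = -16/(-115) - 361/(-16) = -16*(-1/115) - 361*(-1/16) = 16/115 + 361/16 = 41771/1840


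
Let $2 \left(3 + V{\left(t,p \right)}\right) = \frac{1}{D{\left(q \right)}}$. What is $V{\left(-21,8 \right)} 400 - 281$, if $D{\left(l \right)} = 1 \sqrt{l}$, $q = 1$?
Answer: $-1281$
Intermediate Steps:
$D{\left(l \right)} = \sqrt{l}$
$V{\left(t,p \right)} = - \frac{5}{2}$ ($V{\left(t,p \right)} = -3 + \frac{1}{2 \sqrt{1}} = -3 + \frac{1}{2 \cdot 1} = -3 + \frac{1}{2} \cdot 1 = -3 + \frac{1}{2} = - \frac{5}{2}$)
$V{\left(-21,8 \right)} 400 - 281 = \left(- \frac{5}{2}\right) 400 - 281 = -1000 - 281 = -1281$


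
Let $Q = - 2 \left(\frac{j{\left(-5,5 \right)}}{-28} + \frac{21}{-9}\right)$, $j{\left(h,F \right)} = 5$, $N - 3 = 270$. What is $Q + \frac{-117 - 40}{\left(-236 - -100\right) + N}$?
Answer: $\frac{22313}{5754} \approx 3.8778$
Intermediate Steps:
$N = 273$ ($N = 3 + 270 = 273$)
$Q = \frac{211}{42}$ ($Q = - 2 \left(\frac{5}{-28} + \frac{21}{-9}\right) = - 2 \left(5 \left(- \frac{1}{28}\right) + 21 \left(- \frac{1}{9}\right)\right) = - 2 \left(- \frac{5}{28} - \frac{7}{3}\right) = \left(-2\right) \left(- \frac{211}{84}\right) = \frac{211}{42} \approx 5.0238$)
$Q + \frac{-117 - 40}{\left(-236 - -100\right) + N} = \frac{211}{42} + \frac{-117 - 40}{\left(-236 - -100\right) + 273} = \frac{211}{42} - \frac{157}{\left(-236 + 100\right) + 273} = \frac{211}{42} - \frac{157}{-136 + 273} = \frac{211}{42} - \frac{157}{137} = \frac{22313}{5754}$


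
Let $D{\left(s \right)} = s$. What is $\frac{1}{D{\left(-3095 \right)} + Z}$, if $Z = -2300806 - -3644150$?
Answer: $\frac{1}{1340249} \approx 7.4613 \cdot 10^{-7}$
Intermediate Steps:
$Z = 1343344$ ($Z = -2300806 + 3644150 = 1343344$)
$\frac{1}{D{\left(-3095 \right)} + Z} = \frac{1}{-3095 + 1343344} = \frac{1}{1340249}$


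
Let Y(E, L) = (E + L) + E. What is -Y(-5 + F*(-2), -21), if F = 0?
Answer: 31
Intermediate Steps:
Y(E, L) = L + 2*E
-Y(-5 + F*(-2), -21) = -(-21 + 2*(-5 + 0*(-2))) = -(-21 + 2*(-5 + 0)) = -(-21 + 2*(-5)) = -(-21 - 10) = -1*(-31) = 31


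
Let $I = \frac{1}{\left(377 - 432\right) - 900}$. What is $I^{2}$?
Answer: $\frac{1}{912025} \approx 1.0965 \cdot 10^{-6}$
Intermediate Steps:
$I = - \frac{1}{955}$ ($I = \frac{1}{-55 - 900} = \frac{1}{-955} = - \frac{1}{955} \approx -0.0010471$)
$I^{2} = \left(- \frac{1}{955}\right)^{2} = \frac{1}{912025}$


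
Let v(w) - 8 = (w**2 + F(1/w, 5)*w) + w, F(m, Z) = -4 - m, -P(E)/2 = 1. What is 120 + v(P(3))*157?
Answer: 2789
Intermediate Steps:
P(E) = -2 (P(E) = -2*1 = -2)
v(w) = 8 + w + w**2 + w*(-4 - 1/w) (v(w) = 8 + ((w**2 + (-4 - 1/w)*w) + w) = 8 + ((w**2 + w*(-4 - 1/w)) + w) = 8 + (w + w**2 + w*(-4 - 1/w)) = 8 + w + w**2 + w*(-4 - 1/w))
120 + v(P(3))*157 = 120 + (7 + (-2)**2 - 3*(-2))*157 = 120 + (7 + 4 + 6)*157 = 120 + 17*157 = 120 + 2669 = 2789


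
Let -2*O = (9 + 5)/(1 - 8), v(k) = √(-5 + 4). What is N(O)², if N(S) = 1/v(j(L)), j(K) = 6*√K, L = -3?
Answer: -1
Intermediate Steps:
v(k) = I (v(k) = √(-1) = I)
O = 1 (O = -(9 + 5)/(2*(1 - 8)) = -7/(-7) = -7*(-1)/7 = -½*(-2) = 1)
N(S) = -I (N(S) = 1/I = -I)
N(O)² = (-I)² = -1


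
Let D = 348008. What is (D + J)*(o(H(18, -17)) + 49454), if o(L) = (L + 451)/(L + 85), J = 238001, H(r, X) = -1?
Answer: 405770797879/14 ≈ 2.8984e+10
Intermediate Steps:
o(L) = (451 + L)/(85 + L)
(D + J)*(o(H(18, -17)) + 49454) = (348008 + 238001)*((451 - 1)/(85 - 1) + 49454) = 586009*(450/84 + 49454) = 586009*((1/84)*450 + 49454) = 586009*(75/14 + 49454) = 586009*(692431/14) = 405770797879/14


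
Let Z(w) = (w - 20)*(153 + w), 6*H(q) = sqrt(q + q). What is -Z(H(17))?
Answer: 55063/18 - 133*sqrt(34)/6 ≈ 2929.8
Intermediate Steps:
H(q) = sqrt(2)*sqrt(q)/6 (H(q) = sqrt(q + q)/6 = sqrt(2*q)/6 = (sqrt(2)*sqrt(q))/6 = sqrt(2)*sqrt(q)/6)
Z(w) = (-20 + w)*(153 + w)
-Z(H(17)) = -(-3060 + (sqrt(2)*sqrt(17)/6)**2 + 133*(sqrt(2)*sqrt(17)/6)) = -(-3060 + (sqrt(34)/6)**2 + 133*(sqrt(34)/6)) = -(-3060 + 17/18 + 133*sqrt(34)/6) = -(-55063/18 + 133*sqrt(34)/6) = 55063/18 - 133*sqrt(34)/6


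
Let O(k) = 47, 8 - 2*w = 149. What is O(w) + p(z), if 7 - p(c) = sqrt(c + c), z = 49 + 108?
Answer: 54 - sqrt(314) ≈ 36.280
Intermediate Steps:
w = -141/2 (w = 4 - 1/2*149 = 4 - 149/2 = -141/2 ≈ -70.500)
z = 157
p(c) = 7 - sqrt(2)*sqrt(c) (p(c) = 7 - sqrt(c + c) = 7 - sqrt(2*c) = 7 - sqrt(2)*sqrt(c))
O(w) + p(z) = 47 + (7 - sqrt(2)*sqrt(157)) = 47 + (7 - sqrt(314)) = 54 - sqrt(314)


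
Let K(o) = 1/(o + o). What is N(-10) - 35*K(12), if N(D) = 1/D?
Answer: -187/120 ≈ -1.5583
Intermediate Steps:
K(o) = 1/(2*o)
N(-10) - 35*K(12) = 1/(-10) - 35/(2*12) = -⅒ - 35/(2*12) = -⅒ - 35*1/24 = -⅒ - 35/24 = -187/120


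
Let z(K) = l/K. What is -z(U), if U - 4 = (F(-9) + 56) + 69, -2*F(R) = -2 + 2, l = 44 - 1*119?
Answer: 25/43 ≈ 0.58140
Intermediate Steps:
l = -75 (l = 44 - 119 = -75)
F(R) = 0 (F(R) = -(-2 + 2)/2 = -1/2*0 = 0)
U = 129 (U = 4 + ((0 + 56) + 69) = 4 + (56 + 69) = 4 + 125 = 129)
z(K) = -75/K
-z(U) = -(-75)/129 = -1*(-25/43) = 25/43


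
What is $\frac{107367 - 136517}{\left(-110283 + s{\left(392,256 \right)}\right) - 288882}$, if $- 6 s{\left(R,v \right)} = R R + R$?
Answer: $\frac{29150}{424841} \approx 0.068614$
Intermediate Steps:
$s{\left(R,v \right)} = - \frac{R}{6} - \frac{R^{2}}{6}$ ($s{\left(R,v \right)} = - \frac{R R + R}{6} = - \frac{R^{2} + R}{6} = - \frac{R + R^{2}}{6} = - \frac{R}{6} - \frac{R^{2}}{6}$)
$\frac{107367 - 136517}{\left(-110283 + s{\left(392,256 \right)}\right) - 288882} = \frac{107367 - 136517}{\left(-110283 - \frac{196 \left(1 + 392\right)}{3}\right) - 288882} = - \frac{29150}{\left(-110283 - \frac{196}{3} \cdot 393\right) - 288882} = - \frac{29150}{\left(-110283 - 25676\right) - 288882} = - \frac{29150}{-135959 - 288882} = - \frac{29150}{-424841} = \left(-29150\right) \left(- \frac{1}{424841}\right) = \frac{29150}{424841}$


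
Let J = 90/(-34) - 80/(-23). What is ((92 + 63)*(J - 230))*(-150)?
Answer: 2083316250/391 ≈ 5.3282e+6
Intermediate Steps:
J = 325/391 (J = 90*(-1/34) - 80*(-1/23) = -45/17 + 80/23 = 325/391 ≈ 0.83120)
((92 + 63)*(J - 230))*(-150) = ((92 + 63)*(325/391 - 230))*(-150) = (155*(-89605/391))*(-150) = -13888775/391*(-150) = 2083316250/391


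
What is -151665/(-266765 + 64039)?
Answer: 151665/202726 ≈ 0.74813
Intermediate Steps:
-151665/(-266765 + 64039) = -151665/(-202726) = -151665*(-1/202726) = 151665/202726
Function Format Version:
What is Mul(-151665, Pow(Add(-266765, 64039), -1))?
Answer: Rational(151665, 202726) ≈ 0.74813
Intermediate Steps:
Mul(-151665, Pow(Add(-266765, 64039), -1)) = Mul(-151665, Pow(-202726, -1)) = Mul(-151665, Rational(-1, 202726)) = Rational(151665, 202726)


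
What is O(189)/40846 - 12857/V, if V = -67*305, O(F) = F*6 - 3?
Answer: 42174539/64206770 ≈ 0.65685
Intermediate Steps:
O(F) = -3 + 6*F (O(F) = 6*F - 3 = -3 + 6*F)
V = -20435
O(189)/40846 - 12857/V = (-3 + 6*189)/40846 - 12857/(-20435) = (-3 + 1134)*(1/40846) - 12857*(-1/20435) = 1131*(1/40846) + 12857/20435 = 87/3142 + 12857/20435 = 42174539/64206770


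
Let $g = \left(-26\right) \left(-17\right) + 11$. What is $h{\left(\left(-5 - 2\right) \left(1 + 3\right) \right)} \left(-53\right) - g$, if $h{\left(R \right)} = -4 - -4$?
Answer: $-453$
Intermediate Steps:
$g = 453$ ($g = 442 + 11 = 453$)
$h{\left(R \right)} = 0$ ($h{\left(R \right)} = -4 + 4 = 0$)
$h{\left(\left(-5 - 2\right) \left(1 + 3\right) \right)} \left(-53\right) - g = 0 \left(-53\right) - 453 = 0 - 453 = -453$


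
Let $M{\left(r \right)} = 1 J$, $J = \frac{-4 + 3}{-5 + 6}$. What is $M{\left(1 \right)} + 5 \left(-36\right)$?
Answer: $-181$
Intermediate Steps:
$J = -1$ ($J = - 1^{-1} = \left(-1\right) 1 = -1$)
$M{\left(r \right)} = -1$ ($M{\left(r \right)} = 1 \left(-1\right) = -1$)
$M{\left(1 \right)} + 5 \left(-36\right) = -1 + 5 \left(-36\right) = -1 - 180 = -181$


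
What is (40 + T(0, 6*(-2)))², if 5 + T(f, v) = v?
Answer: 529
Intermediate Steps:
T(f, v) = -5 + v
(40 + T(0, 6*(-2)))² = (40 + (-5 + 6*(-2)))² = (40 + (-5 - 12))² = (40 - 17)² = 23² = 529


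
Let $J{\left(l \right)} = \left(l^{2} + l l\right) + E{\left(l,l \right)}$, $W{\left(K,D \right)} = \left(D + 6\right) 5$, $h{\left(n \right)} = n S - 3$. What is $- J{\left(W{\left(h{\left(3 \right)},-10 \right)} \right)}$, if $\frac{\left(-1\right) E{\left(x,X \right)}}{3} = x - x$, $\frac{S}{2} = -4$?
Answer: $-800$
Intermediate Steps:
$S = -8$ ($S = 2 \left(-4\right) = -8$)
$E{\left(x,X \right)} = 0$ ($E{\left(x,X \right)} = - 3 \left(x - x\right) = \left(-3\right) 0 = 0$)
$h{\left(n \right)} = -3 - 8 n$ ($h{\left(n \right)} = n \left(-8\right) - 3 = - 8 n - 3 = -3 - 8 n$)
$W{\left(K,D \right)} = 30 + 5 D$ ($W{\left(K,D \right)} = \left(6 + D\right) 5 = 30 + 5 D$)
$J{\left(l \right)} = 2 l^{2}$ ($J{\left(l \right)} = \left(l^{2} + l l\right) + 0 = \left(l^{2} + l^{2}\right) + 0 = 2 l^{2} + 0 = 2 l^{2}$)
$- J{\left(W{\left(h{\left(3 \right)},-10 \right)} \right)} = - 2 \left(30 + 5 \left(-10\right)\right)^{2} = - 2 \left(30 - 50\right)^{2} = - 2 \left(-20\right)^{2} = - 2 \cdot 400 = \left(-1\right) 800 = -800$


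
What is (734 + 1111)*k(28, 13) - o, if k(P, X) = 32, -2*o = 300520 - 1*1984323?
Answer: -1565723/2 ≈ -7.8286e+5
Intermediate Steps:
o = 1683803/2 (o = -(300520 - 1*1984323)/2 = -(300520 - 1984323)/2 = -½*(-1683803) = 1683803/2 ≈ 8.4190e+5)
(734 + 1111)*k(28, 13) - o = (734 + 1111)*32 - 1*1683803/2 = 1845*32 - 1683803/2 = 59040 - 1683803/2 = -1565723/2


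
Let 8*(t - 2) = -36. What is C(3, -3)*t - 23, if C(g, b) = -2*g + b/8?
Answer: -113/16 ≈ -7.0625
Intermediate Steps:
t = -5/2 (t = 2 + (1/8)*(-36) = 2 - 9/2 = -5/2 ≈ -2.5000)
C(g, b) = -2*g + b/8
C(3, -3)*t - 23 = (-2*3 + (1/8)*(-3))*(-5/2) - 23 = (-6 - 3/8)*(-5/2) - 23 = -51/8*(-5/2) - 23 = 255/16 - 23 = -113/16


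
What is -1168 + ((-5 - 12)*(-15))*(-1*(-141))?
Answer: 34787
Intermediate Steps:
-1168 + ((-5 - 12)*(-15))*(-1*(-141)) = -1168 - 17*(-15)*141 = -1168 + 255*141 = -1168 + 35955 = 34787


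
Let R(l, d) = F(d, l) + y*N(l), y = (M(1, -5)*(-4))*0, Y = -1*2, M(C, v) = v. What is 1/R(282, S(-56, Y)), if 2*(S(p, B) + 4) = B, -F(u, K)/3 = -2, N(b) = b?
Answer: ⅙ ≈ 0.16667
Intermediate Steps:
Y = -2
y = 0 (y = -5*(-4)*0 = 20*0 = 0)
F(u, K) = 6 (F(u, K) = -3*(-2) = 6)
S(p, B) = -4 + B/2
R(l, d) = 6 (R(l, d) = 6 + 0*l = 6 + 0 = 6)
1/R(282, S(-56, Y)) = 1/6 = ⅙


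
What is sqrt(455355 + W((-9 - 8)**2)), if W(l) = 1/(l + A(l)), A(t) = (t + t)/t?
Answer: sqrt(38559917046)/291 ≈ 674.80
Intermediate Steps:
A(t) = 2 (A(t) = (2*t)/t = 2)
W(l) = 1/(2 + l) (W(l) = 1/(l + 2) = 1/(2 + l))
sqrt(455355 + W((-9 - 8)**2)) = sqrt(455355 + 1/(2 + (-9 - 8)**2)) = sqrt(455355 + 1/(2 + (-17)**2)) = sqrt(455355 + 1/(2 + 289)) = sqrt(455355 + 1/291) = sqrt(132508306/291) = sqrt(38559917046)/291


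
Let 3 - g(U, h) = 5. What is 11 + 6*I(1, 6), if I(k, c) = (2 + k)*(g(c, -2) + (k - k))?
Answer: -25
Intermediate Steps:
g(U, h) = -2 (g(U, h) = 3 - 1*5 = 3 - 5 = -2)
I(k, c) = -4 - 2*k (I(k, c) = (2 + k)*(-2 + (k - k)) = (2 + k)*(-2 + 0) = (2 + k)*(-2) = -4 - 2*k)
11 + 6*I(1, 6) = 11 + 6*(-4 - 2*1) = 11 + 6*(-4 - 2) = 11 + 6*(-6) = 11 - 36 = -25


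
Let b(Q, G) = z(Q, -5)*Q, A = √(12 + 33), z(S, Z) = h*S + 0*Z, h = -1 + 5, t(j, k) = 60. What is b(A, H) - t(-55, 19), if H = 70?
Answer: 120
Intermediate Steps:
h = 4
z(S, Z) = 4*S (z(S, Z) = 4*S + 0*Z = 4*S + 0 = 4*S)
A = 3*√5 (A = √45 = 3*√5 ≈ 6.7082)
b(Q, G) = 4*Q² (b(Q, G) = (4*Q)*Q = 4*Q²)
b(A, H) - t(-55, 19) = 4*(3*√5)² - 1*60 = 4*45 - 60 = 180 - 60 = 120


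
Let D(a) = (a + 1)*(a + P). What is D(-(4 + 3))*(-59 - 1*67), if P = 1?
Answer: -4536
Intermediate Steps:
D(a) = (1 + a)**2 (D(a) = (a + 1)*(a + 1) = (1 + a)*(1 + a) = (1 + a)**2)
D(-(4 + 3))*(-59 - 1*67) = (1 + (-(4 + 3))**2 + 2*(-(4 + 3)))*(-59 - 1*67) = (1 + (-1*7)**2 + 2*(-1*7))*(-59 - 67) = (1 + (-7)**2 + 2*(-7))*(-126) = (1 + 49 - 14)*(-126) = 36*(-126) = -4536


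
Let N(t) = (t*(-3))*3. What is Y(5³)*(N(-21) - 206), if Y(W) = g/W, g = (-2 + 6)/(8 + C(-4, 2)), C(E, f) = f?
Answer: -34/625 ≈ -0.054400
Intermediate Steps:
g = ⅖ (g = (-2 + 6)/(8 + 2) = 4/10 = 4*(⅒) = ⅖ ≈ 0.40000)
N(t) = -9*t (N(t) = -3*t*3 = -9*t)
Y(W) = 2/(5*W)
Y(5³)*(N(-21) - 206) = (2/(5*(5³)))*(-9*(-21) - 206) = ((⅖)/125)*(189 - 206) = ((⅖)*(1/125))*(-17) = (2/625)*(-17) = -34/625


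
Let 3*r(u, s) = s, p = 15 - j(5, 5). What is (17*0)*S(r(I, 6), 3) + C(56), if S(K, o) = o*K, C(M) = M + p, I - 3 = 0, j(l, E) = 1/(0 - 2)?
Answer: 143/2 ≈ 71.500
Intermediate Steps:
j(l, E) = -1/2 (j(l, E) = 1/(-2) = -1/2)
p = 31/2 (p = 15 - 1*(-1/2) = 15 + 1/2 = 31/2 ≈ 15.500)
I = 3 (I = 3 + 0 = 3)
r(u, s) = s/3
C(M) = 31/2 + M (C(M) = M + 31/2 = 31/2 + M)
S(K, o) = K*o
(17*0)*S(r(I, 6), 3) + C(56) = (17*0)*(((1/3)*6)*3) + (31/2 + 56) = 0*(2*3) + 143/2 = 0*6 + 143/2 = 0 + 143/2 = 143/2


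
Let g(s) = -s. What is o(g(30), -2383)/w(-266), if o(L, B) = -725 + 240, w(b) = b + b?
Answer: 485/532 ≈ 0.91165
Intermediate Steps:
w(b) = 2*b
o(L, B) = -485
o(g(30), -2383)/w(-266) = -485/(2*(-266)) = -485/(-532) = -485*(-1/532) = 485/532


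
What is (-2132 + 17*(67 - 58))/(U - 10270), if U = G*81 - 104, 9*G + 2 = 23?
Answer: 1979/10185 ≈ 0.19431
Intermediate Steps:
G = 7/3 (G = -2/9 + (⅑)*23 = -2/9 + 23/9 = 7/3 ≈ 2.3333)
U = 85 (U = (7/3)*81 - 104 = 189 - 104 = 85)
(-2132 + 17*(67 - 58))/(U - 10270) = (-2132 + 17*(67 - 58))/(85 - 10270) = (-2132 + 17*9)/(-10185) = (-2132 + 153)*(-1/10185) = -1979*(-1/10185) = 1979/10185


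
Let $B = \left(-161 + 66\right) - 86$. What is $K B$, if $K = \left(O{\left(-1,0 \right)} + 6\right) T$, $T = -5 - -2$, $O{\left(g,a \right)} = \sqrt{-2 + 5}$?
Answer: $3258 + 543 \sqrt{3} \approx 4198.5$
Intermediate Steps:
$O{\left(g,a \right)} = \sqrt{3}$
$B = -181$ ($B = -95 - 86 = -181$)
$T = -3$ ($T = -5 + 2 = -3$)
$K = -18 - 3 \sqrt{3}$ ($K = \left(\sqrt{3} + 6\right) \left(-3\right) = \left(6 + \sqrt{3}\right) \left(-3\right) = -18 - 3 \sqrt{3} \approx -23.196$)
$K B = \left(-18 - 3 \sqrt{3}\right) \left(-181\right) = 3258 + 543 \sqrt{3}$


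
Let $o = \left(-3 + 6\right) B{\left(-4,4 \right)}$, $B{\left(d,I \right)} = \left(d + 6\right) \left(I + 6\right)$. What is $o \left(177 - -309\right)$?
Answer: $29160$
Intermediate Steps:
$B{\left(d,I \right)} = \left(6 + I\right) \left(6 + d\right)$ ($B{\left(d,I \right)} = \left(6 + d\right) \left(6 + I\right) = \left(6 + I\right) \left(6 + d\right)$)
$o = 60$ ($o = \left(-3 + 6\right) \left(36 + 6 \cdot 4 + 6 \left(-4\right) + 4 \left(-4\right)\right) = 3 \left(36 + 24 - 24 - 16\right) = 3 \cdot 20 = 60$)
$o \left(177 - -309\right) = 60 \left(177 - -309\right) = 60 \left(177 + 309\right) = 60 \cdot 486 = 29160$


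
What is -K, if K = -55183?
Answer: 55183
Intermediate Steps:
-K = -1*(-55183) = 55183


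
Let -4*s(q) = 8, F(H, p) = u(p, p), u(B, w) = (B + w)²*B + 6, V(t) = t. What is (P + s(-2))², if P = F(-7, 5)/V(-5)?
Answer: 266256/25 ≈ 10650.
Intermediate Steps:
u(B, w) = 6 + B*(B + w)² (u(B, w) = B*(B + w)² + 6 = 6 + B*(B + w)²)
F(H, p) = 6 + 4*p³ (F(H, p) = 6 + p*(p + p)² = 6 + p*(2*p)² = 6 + p*(4*p²) = 6 + 4*p³)
s(q) = -2 (s(q) = -¼*8 = -2)
P = -506/5 (P = (6 + 4*5³)/(-5) = (6 + 4*125)*(-⅕) = (6 + 500)*(-⅕) = 506*(-⅕) = -506/5 ≈ -101.20)
(P + s(-2))² = (-506/5 - 2)² = (-516/5)² = 266256/25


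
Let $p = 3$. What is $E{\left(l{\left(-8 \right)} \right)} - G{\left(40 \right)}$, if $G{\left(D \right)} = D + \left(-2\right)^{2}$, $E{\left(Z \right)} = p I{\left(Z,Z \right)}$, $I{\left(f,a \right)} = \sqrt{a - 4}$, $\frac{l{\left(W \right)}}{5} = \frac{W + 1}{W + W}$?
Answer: $-44 + \frac{3 i \sqrt{29}}{4} \approx -44.0 + 4.0389 i$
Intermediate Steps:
$l{\left(W \right)} = \frac{5 \left(1 + W\right)}{2 W}$ ($l{\left(W \right)} = 5 \frac{W + 1}{W + W} = 5 \frac{1 + W}{2 W} = \frac{5 \left(1 + W\right)}{2 W}$)
$I{\left(f,a \right)} = \sqrt{-4 + a}$
$E{\left(Z \right)} = 3 \sqrt{-4 + Z}$
$G{\left(D \right)} = 4 + D$ ($G{\left(D \right)} = D + 4 = 4 + D$)
$E{\left(l{\left(-8 \right)} \right)} - G{\left(40 \right)} = 3 \sqrt{-4 + \frac{5 \left(1 - 8\right)}{2 \left(-8\right)}} - \left(4 + 40\right) = 3 \sqrt{-4 + \frac{5}{2} \left(- \frac{1}{8}\right) \left(-7\right)} - 44 = 3 \sqrt{-4 + \frac{35}{16}} - 44 = 3 \sqrt{- \frac{29}{16}} - 44 = 3 \frac{i \sqrt{29}}{4} - 44 = \frac{3 i \sqrt{29}}{4} - 44 = -44 + \frac{3 i \sqrt{29}}{4}$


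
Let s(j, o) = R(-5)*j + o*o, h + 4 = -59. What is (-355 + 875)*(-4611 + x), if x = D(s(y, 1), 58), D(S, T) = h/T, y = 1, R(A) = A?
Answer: -69550260/29 ≈ -2.3983e+6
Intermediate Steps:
h = -63 (h = -4 - 59 = -63)
s(j, o) = o² - 5*j (s(j, o) = -5*j + o*o = -5*j + o² = o² - 5*j)
D(S, T) = -63/T
x = -63/58 ≈ -1.0862
(-355 + 875)*(-4611 + x) = (-355 + 875)*(-4611 - 63/58) = 520*(-267501/58) = -69550260/29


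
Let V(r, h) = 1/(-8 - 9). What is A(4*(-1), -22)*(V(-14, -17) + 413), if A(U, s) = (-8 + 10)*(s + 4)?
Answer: -252720/17 ≈ -14866.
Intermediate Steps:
A(U, s) = 8 + 2*s (A(U, s) = 2*(4 + s) = 8 + 2*s)
V(r, h) = -1/17 (V(r, h) = 1/(-17) = -1/17)
A(4*(-1), -22)*(V(-14, -17) + 413) = (8 + 2*(-22))*(-1/17 + 413) = (8 - 44)*(7020/17) = -36*7020/17 = -252720/17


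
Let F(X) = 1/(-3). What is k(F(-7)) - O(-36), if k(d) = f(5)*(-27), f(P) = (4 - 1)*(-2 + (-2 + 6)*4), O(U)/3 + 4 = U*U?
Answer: -5010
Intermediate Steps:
F(X) = -⅓
O(U) = -12 + 3*U² (O(U) = -12 + 3*(U*U) = -12 + 3*U²)
f(P) = 42 (f(P) = 3*(-2 + 4*4) = 3*(-2 + 16) = 3*14 = 42)
k(d) = -1134 (k(d) = 42*(-27) = -1134)
k(F(-7)) - O(-36) = -1134 - (-12 + 3*(-36)²) = -1134 - (-12 + 3*1296) = -1134 - (-12 + 3888) = -1134 - 1*3876 = -1134 - 3876 = -5010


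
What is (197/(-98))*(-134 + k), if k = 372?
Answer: -3349/7 ≈ -478.43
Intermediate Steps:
(197/(-98))*(-134 + k) = (197/(-98))*(-134 + 372) = (197*(-1/98))*238 = -197/98*238 = -3349/7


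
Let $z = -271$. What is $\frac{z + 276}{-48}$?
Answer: $- \frac{5}{48} \approx -0.10417$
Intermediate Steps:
$\frac{z + 276}{-48} = \frac{-271 + 276}{-48} = 5 \left(- \frac{1}{48}\right) = - \frac{5}{48}$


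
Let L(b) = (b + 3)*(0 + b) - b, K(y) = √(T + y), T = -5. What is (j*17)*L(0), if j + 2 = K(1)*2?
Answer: 0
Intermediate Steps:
K(y) = √(-5 + y)
L(b) = -b + b*(3 + b) (L(b) = (3 + b)*b - b = b*(3 + b) - b = -b + b*(3 + b))
j = -2 + 4*I (j = -2 + √(-5 + 1)*2 = -2 + √(-4)*2 = -2 + (2*I)*2 = -2 + 4*I ≈ -2.0 + 4.0*I)
(j*17)*L(0) = ((-2 + 4*I)*17)*(0*(2 + 0)) = (-34 + 68*I)*(0*2) = (-34 + 68*I)*0 = 0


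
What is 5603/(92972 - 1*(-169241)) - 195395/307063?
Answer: -49514635146/80515910419 ≈ -0.61497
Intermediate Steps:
5603/(92972 - 1*(-169241)) - 195395/307063 = 5603/(92972 + 169241) - 195395*1/307063 = 5603/262213 - 195395/307063 = -49514635146/80515910419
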